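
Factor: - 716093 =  - 7^1*102299^1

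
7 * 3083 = 21581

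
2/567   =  2/567  =  0.00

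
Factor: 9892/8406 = 2^1 * 3^( - 2 ) * 467^( - 1 )*2473^1 = 4946/4203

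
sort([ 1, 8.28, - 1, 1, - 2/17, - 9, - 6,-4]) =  [ - 9,  -  6, - 4, - 1, - 2/17, 1, 1, 8.28]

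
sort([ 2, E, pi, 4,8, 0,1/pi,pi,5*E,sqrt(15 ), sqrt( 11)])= [ 0,1/pi,2, E, pi,pi,sqrt(11 ), sqrt(15), 4, 8, 5*E]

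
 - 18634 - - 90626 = 71992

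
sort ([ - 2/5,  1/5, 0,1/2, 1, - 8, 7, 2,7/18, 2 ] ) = [ - 8,-2/5,0, 1/5, 7/18 , 1/2,1, 2, 2,7]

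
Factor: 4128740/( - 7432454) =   -  2064370/3716227= - 2^1 *5^1*7^2*11^1*383^1*3716227^( - 1)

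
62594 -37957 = 24637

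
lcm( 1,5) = 5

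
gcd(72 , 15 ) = 3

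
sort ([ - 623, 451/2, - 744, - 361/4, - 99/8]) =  [-744,  -  623,  -  361/4, - 99/8, 451/2]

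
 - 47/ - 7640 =47/7640 = 0.01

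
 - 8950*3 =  - 26850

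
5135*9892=50795420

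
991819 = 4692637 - 3700818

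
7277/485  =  7277/485 = 15.00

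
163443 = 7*23349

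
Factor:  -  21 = -3^1*7^1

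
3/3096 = 1/1032  =  0.00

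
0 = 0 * 6804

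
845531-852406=  -  6875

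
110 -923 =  - 813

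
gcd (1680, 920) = 40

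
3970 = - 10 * (- 397)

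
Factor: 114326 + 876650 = 990976 = 2^8 * 7^2*79^1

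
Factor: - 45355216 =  - 2^4*2834701^1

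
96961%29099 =9664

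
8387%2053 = 175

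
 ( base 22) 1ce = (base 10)762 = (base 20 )1i2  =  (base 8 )1372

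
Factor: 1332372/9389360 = 2^( - 2 ) * 3^1*5^( - 1)*241^( - 1)*487^( - 1 )* 111031^1 = 333093/2347340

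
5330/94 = 56  +  33/47 = 56.70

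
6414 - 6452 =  - 38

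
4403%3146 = 1257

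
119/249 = 119/249 = 0.48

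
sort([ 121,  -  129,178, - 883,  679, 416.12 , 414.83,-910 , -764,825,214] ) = [ - 910, - 883,-764, - 129,121,178, 214,414.83,416.12, 679,825 ] 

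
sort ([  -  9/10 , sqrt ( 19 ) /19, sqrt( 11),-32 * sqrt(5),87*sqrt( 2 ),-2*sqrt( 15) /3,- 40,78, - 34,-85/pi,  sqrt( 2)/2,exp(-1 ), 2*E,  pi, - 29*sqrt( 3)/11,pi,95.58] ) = [ - 32*sqrt( 5), - 40, - 34,  -  85/pi, - 29*sqrt( 3) /11, - 2*sqrt( 15 )/3,-9/10,sqrt( 19 ) /19,exp( - 1), sqrt ( 2)/2,pi,pi,sqrt( 11 ), 2*E,78,95.58,87*sqrt( 2) ]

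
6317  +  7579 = 13896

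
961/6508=961/6508=0.15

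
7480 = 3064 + 4416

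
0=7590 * 0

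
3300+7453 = 10753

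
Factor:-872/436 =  - 2  =  - 2^1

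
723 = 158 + 565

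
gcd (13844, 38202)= 2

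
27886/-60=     -  465 + 7/30 = - 464.77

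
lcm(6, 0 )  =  0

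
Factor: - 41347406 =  - 2^1*109^1*241^1 * 787^1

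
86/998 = 43/499 = 0.09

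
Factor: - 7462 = -2^1*7^1*13^1 *41^1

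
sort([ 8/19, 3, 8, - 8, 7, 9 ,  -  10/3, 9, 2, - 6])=[ - 8, -6,  -  10/3, 8/19,2, 3, 7, 8,9, 9 ] 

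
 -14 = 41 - 55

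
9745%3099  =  448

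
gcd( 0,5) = 5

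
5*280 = 1400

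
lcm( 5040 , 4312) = 388080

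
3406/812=4 + 79/406 = 4.19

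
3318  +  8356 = 11674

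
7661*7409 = 56760349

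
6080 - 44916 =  - 38836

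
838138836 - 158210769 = 679928067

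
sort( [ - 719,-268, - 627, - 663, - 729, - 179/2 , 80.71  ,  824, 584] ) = [ - 729, - 719, - 663,  -  627, - 268,-179/2, 80.71,  584, 824] 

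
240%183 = 57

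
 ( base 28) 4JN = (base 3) 12001201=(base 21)87g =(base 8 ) 7153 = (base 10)3691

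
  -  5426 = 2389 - 7815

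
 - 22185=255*( - 87)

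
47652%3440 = 2932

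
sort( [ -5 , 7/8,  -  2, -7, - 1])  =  [- 7 , - 5, - 2,-1, 7/8]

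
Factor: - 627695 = -5^1 * 125539^1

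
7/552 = 7/552 =0.01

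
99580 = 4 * 24895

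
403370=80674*5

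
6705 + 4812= 11517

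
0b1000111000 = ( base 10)568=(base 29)jh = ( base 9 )701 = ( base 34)go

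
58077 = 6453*9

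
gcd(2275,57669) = 1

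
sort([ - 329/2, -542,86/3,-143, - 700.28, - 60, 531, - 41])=[ - 700.28, - 542,- 329/2,-143,-60,- 41,86/3 , 531]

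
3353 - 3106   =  247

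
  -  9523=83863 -93386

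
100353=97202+3151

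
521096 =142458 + 378638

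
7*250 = 1750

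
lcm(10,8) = 40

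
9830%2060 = 1590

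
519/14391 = 173/4797 = 0.04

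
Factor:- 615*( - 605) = 3^1*5^2*11^2 * 41^1 = 372075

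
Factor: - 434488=-2^3 * 54311^1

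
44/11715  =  4/1065= 0.00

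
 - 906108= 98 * (-9246 )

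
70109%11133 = 3311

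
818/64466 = 409/32233=0.01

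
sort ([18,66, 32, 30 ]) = [ 18,30,32,66 ] 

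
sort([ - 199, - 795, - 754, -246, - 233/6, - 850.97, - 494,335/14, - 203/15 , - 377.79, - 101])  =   [ - 850.97, - 795, - 754, - 494, - 377.79, - 246, - 199, - 101, - 233/6 , - 203/15,335/14]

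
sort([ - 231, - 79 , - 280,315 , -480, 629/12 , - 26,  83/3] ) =[ - 480, - 280, - 231, - 79, - 26, 83/3, 629/12, 315 ] 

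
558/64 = 8 + 23/32 = 8.72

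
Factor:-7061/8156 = -2^( -2 )*23^1 *307^1 * 2039^(  -  1)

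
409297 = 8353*49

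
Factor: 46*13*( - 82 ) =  - 2^2*13^1*23^1*41^1= - 49036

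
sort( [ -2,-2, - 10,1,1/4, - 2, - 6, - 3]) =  [ - 10, - 6,  -  3 , - 2 , - 2,  -  2, 1/4 , 1 ]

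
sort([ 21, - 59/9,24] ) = [ - 59/9,21  ,  24]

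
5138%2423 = 292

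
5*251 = 1255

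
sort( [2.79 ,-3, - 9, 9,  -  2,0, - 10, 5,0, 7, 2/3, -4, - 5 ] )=[ - 10, - 9, - 5, - 4,-3  , - 2,0,0, 2/3, 2.79, 5, 7,9 ]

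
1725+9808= 11533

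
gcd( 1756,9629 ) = 1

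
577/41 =577/41 = 14.07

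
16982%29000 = 16982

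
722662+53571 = 776233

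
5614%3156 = 2458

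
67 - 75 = - 8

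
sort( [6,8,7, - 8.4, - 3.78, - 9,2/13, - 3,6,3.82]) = [-9, - 8.4, - 3.78, - 3 , 2/13, 3.82,6 , 6, 7,  8]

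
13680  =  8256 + 5424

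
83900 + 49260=133160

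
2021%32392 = 2021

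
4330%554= 452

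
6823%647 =353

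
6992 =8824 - 1832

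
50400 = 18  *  2800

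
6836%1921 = 1073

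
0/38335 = 0 =0.00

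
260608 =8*32576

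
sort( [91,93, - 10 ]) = [-10,91,93]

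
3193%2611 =582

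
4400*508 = 2235200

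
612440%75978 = 4616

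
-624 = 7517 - 8141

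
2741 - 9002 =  - 6261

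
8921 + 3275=12196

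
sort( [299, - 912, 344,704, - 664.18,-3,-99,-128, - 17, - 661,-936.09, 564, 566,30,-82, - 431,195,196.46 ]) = [-936.09, - 912, - 664.18,-661 , - 431, - 128,-99, - 82,- 17, - 3,30 , 195,196.46 , 299,344,  564,566, 704] 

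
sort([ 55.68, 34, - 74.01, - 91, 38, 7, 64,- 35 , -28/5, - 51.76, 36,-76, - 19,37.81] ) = [ - 91, - 76,-74.01, - 51.76, -35, - 19,-28/5,  7, 34, 36, 37.81, 38, 55.68,64 ]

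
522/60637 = 522/60637 = 0.01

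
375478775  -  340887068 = 34591707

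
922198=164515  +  757683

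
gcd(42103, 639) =71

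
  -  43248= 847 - 44095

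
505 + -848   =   - 343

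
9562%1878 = 172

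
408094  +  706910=1115004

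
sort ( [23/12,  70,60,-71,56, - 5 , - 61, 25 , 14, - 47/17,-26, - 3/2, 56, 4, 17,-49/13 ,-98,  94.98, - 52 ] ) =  [ - 98, - 71, - 61,-52, - 26,-5 ,-49/13, - 47/17, - 3/2, 23/12,4,  14, 17 , 25 , 56,56, 60,  70, 94.98] 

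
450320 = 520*866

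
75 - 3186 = -3111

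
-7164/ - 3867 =1+1099/1289= 1.85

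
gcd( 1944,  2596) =4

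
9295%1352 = 1183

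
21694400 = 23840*910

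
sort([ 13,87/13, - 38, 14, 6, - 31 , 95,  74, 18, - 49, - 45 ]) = [-49, - 45, - 38, - 31, 6, 87/13,13, 14  ,  18,74, 95]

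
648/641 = 1+7/641 = 1.01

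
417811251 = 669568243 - 251756992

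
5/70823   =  5/70823  =  0.00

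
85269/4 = 85269/4  =  21317.25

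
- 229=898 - 1127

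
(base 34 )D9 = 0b111000011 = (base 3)121201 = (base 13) 289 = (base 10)451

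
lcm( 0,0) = 0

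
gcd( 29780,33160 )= 20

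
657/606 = 1 + 17/202 = 1.08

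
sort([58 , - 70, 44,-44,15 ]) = [-70, - 44,  15, 44, 58 ] 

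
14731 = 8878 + 5853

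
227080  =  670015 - 442935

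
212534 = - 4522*( - 47)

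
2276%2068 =208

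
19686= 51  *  386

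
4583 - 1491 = 3092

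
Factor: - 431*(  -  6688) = 2^5*11^1 * 19^1 * 431^1 = 2882528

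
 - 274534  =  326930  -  601464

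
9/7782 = 3/2594  =  0.00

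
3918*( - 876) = - 3432168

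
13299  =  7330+5969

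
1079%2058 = 1079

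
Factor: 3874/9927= 2^1*3^ ( - 2)*13^1*149^1*1103^( - 1)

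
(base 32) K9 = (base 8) 1211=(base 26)op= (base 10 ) 649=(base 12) 461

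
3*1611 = 4833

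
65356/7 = 65356/7 = 9336.57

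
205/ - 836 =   -  1  +  631/836 = - 0.25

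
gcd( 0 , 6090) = 6090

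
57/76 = 3/4 = 0.75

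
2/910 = 1/455 = 0.00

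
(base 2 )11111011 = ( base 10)251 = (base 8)373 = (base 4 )3323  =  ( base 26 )9h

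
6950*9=62550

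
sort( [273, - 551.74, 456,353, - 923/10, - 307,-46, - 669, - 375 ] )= [- 669, - 551.74, - 375, - 307,- 923/10, - 46, 273,353,456 ]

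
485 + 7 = 492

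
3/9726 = 1/3242 = 0.00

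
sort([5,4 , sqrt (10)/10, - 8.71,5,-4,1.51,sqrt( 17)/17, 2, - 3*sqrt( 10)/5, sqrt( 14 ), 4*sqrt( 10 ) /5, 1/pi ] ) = [ - 8.71, - 4, - 3*sqrt( 10 ) /5,  sqrt( 17)/17, sqrt(10 ) /10,1/pi,1.51, 2,4*sqrt( 10) /5, sqrt(14), 4, 5,5]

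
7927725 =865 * 9165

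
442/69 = 6 + 28/69 = 6.41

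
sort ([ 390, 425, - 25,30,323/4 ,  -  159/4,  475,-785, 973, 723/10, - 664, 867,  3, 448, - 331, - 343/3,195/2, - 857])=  [-857, - 785, - 664, - 331, - 343/3 ,-159/4, - 25, 3,30, 723/10,  323/4, 195/2, 390, 425,448,475,867, 973]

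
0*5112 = 0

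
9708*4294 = 41686152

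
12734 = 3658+9076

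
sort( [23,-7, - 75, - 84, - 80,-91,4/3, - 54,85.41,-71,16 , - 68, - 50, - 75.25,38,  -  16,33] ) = [ - 91, - 84, - 80, - 75.25, - 75, - 71,-68, - 54, - 50,-16, - 7,4/3,16, 23, 33,38, 85.41 ] 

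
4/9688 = 1/2422 = 0.00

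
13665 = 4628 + 9037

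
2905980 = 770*3774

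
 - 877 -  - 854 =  - 23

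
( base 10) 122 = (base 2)1111010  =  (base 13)95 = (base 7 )233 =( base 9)145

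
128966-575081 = - 446115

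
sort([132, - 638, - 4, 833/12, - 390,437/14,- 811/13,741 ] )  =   [ - 638, - 390,  -  811/13, - 4,  437/14, 833/12,132 , 741]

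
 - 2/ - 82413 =2/82413 = 0.00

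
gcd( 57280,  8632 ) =8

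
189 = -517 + 706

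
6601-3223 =3378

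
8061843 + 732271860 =740333703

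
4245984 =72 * 58972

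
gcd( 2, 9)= 1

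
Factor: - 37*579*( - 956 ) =2^2*3^1*37^1*193^1*239^1=20480388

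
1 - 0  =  1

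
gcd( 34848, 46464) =11616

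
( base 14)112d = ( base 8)5645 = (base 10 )2981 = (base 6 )21445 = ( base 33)2OB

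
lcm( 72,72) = 72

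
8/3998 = 4/1999= 0.00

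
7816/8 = 977 = 977.00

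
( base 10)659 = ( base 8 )1223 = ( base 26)P9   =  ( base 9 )812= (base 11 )54A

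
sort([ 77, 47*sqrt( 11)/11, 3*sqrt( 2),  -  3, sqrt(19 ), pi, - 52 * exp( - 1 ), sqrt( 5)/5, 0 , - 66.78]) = [ - 66.78,- 52 * exp(-1), -3, 0, sqrt( 5 )/5 , pi, 3*sqrt( 2 ),sqrt( 19 ), 47*sqrt ( 11)/11, 77]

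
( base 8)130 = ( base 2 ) 1011000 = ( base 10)88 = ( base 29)31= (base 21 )44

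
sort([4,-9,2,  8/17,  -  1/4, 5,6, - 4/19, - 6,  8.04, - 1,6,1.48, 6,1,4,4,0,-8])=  [ - 9, - 8, - 6, - 1 , - 1/4, - 4/19,0,8/17,  1,1.48,2,4 , 4 , 4,5,  6, 6,  6,8.04] 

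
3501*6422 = 22483422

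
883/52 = 16 + 51/52= 16.98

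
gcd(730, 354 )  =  2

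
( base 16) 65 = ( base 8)145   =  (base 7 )203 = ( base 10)101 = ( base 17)5G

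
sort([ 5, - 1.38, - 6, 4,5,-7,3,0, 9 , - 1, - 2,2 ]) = [ - 7 , - 6,-2,  -  1.38, - 1,0,2,3,4,5,5,  9]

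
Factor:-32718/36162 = -19/21  =  - 3^(  -  1 )*7^( - 1 )*19^1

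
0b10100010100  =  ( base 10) 1300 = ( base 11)A82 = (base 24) 264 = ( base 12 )904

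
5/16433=5/16433  =  0.00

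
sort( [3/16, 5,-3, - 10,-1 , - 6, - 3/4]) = [ - 10, - 6, - 3, - 1, - 3/4,3/16, 5 ]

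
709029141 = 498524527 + 210504614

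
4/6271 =4/6271  =  0.00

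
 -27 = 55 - 82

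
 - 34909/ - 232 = 34909/232 = 150.47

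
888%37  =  0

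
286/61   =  4+ 42/61 = 4.69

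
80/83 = 80/83=0.96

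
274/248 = 137/124 = 1.10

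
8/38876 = 2/9719= 0.00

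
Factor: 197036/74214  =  2^1*3^( - 2)*19^( - 1)*227^1 = 454/171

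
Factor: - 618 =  - 2^1* 3^1 * 103^1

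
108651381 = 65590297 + 43061084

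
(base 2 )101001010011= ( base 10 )2643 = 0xA53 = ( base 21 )5ki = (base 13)1284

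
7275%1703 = 463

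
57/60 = 19/20 = 0.95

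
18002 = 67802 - 49800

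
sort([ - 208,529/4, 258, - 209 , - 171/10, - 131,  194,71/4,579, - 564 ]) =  [ - 564,- 209,  -  208, - 131,-171/10,71/4,529/4,194, 258,579 ] 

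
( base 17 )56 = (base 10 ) 91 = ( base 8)133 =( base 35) 2L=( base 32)2r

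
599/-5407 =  - 599/5407 =- 0.11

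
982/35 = 982/35 = 28.06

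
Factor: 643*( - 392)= - 2^3*7^2*643^1 = -252056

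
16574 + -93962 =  - 77388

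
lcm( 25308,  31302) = 1189476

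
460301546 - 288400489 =171901057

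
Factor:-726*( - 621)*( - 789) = -2^1*3^5 *11^2*23^1*263^1 = - 355717494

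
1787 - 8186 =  -6399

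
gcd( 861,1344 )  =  21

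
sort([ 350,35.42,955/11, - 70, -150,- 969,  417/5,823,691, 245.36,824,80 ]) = [  -  969, - 150,-70, 35.42,80,417/5,955/11, 245.36,350, 691, 823, 824] 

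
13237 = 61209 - 47972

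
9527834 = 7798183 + 1729651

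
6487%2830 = 827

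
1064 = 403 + 661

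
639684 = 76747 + 562937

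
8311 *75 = 623325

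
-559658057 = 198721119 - 758379176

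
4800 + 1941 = 6741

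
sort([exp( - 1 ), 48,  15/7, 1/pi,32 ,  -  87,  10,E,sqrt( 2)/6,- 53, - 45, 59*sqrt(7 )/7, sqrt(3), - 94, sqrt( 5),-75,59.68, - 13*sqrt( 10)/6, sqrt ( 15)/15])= [- 94, - 87,-75, - 53,- 45, - 13*sqrt(10)/6,sqrt( 2) /6,  sqrt (15 ) /15, 1/pi,exp(-1),  sqrt( 3),15/7, sqrt(5 ),  E,  10, 59*sqrt(7) /7, 32,  48,  59.68 ]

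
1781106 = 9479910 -7698804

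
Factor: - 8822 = -2^1*11^1* 401^1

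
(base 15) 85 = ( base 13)98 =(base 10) 125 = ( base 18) 6h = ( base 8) 175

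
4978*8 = 39824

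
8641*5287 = 45684967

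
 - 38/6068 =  - 19/3034 = - 0.01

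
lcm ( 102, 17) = 102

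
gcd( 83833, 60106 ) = 1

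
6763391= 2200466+4562925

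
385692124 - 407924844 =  - 22232720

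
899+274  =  1173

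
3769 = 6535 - 2766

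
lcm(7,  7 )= 7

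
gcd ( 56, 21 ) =7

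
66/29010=11/4835 = 0.00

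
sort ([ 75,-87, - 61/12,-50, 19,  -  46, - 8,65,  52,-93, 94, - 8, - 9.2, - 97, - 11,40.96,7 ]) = [-97,-93, - 87 , - 50, -46,-11, - 9.2,-8, - 8, - 61/12, 7, 19 , 40.96, 52,65 , 75,94 ]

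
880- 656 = 224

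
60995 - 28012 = 32983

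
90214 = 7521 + 82693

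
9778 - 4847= 4931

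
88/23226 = 44/11613 = 0.00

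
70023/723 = 96+205/241 = 96.85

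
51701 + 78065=129766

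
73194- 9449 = 63745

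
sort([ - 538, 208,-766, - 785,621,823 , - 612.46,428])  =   [-785, - 766,-612.46, - 538 , 208 , 428, 621, 823 ] 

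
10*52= 520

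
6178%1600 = 1378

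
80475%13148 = 1587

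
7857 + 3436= 11293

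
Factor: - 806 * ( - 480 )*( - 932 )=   -  2^8*3^1*5^1 * 13^1*31^1*233^1 = - 360572160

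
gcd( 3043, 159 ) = 1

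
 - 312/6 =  - 52 = - 52.00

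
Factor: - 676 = -2^2*13^2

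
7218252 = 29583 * 244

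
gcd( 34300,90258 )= 98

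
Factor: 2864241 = 3^6 * 3929^1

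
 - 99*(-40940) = 4053060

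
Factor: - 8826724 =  - 2^2*2206681^1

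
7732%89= 78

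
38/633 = 38/633 = 0.06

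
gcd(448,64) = 64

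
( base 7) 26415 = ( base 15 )2163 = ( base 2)1101110011100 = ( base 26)abm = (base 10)7068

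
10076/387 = 26+14/387  =  26.04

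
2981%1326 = 329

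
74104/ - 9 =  - 8234 + 2/9=- 8233.78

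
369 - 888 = - 519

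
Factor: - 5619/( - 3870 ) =1873/1290  =  2^( - 1)*3^(-1)*5^( - 1 ) * 43^ (-1)*1873^1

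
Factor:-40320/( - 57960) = 2^4*23^(  -  1) = 16/23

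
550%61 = 1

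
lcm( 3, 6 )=6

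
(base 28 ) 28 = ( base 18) 3A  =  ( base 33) 1v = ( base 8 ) 100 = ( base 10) 64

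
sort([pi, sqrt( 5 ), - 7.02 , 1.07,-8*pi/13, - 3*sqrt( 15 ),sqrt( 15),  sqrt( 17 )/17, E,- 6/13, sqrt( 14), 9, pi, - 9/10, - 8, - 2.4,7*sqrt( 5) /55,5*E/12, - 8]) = [ - 3 * sqrt( 15),-8 , -8, - 7.02, - 2.4,-8 * pi/13, - 9/10, - 6/13,  sqrt( 17 )/17, 7 *sqrt( 5)/55, 1.07, 5 * E/12, sqrt( 5 ), E,pi, pi, sqrt ( 14 ),sqrt(15),  9]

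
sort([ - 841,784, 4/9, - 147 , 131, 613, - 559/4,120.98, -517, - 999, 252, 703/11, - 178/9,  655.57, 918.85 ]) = [ -999,- 841,-517, - 147  , - 559/4 , - 178/9, 4/9, 703/11,120.98, 131,252,  613,  655.57,  784, 918.85]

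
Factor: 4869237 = 3^1*37^1 * 43867^1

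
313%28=5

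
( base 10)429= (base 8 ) 655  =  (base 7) 1152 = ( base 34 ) CL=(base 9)526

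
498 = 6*83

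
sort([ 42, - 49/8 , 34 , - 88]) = [ - 88,-49/8, 34, 42 ]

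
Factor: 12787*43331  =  19^1*673^1*43331^1=   554073497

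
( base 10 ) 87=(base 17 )52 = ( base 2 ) 1010111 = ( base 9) 106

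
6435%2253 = 1929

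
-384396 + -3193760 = - 3578156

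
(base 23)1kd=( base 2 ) 1111101010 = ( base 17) 37G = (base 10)1002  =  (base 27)1A3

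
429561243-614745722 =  - 185184479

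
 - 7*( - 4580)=32060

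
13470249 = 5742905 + 7727344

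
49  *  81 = 3969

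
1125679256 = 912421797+213257459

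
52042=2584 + 49458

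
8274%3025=2224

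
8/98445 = 8/98445  =  0.00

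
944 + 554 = 1498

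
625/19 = 32 +17/19= 32.89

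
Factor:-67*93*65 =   -  3^1*5^1*13^1*31^1*67^1 = - 405015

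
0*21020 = 0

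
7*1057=7399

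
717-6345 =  - 5628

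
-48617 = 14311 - 62928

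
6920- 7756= - 836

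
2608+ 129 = 2737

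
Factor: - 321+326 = 5^1 = 5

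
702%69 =12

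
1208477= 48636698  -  47428221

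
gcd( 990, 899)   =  1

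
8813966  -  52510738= - 43696772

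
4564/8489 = 4564/8489=0.54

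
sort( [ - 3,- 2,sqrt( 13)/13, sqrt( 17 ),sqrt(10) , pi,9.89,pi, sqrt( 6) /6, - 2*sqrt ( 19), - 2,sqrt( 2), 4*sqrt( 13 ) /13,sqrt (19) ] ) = [-2*sqrt( 19 ) ,- 3, - 2, - 2,  sqrt(13)/13, sqrt( 6)/6, 4*sqrt(13)/13, sqrt ( 2),pi,  pi,  sqrt(10 ), sqrt( 17),sqrt( 19), 9.89 ] 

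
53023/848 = 53023/848 = 62.53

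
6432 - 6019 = 413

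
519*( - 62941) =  - 32666379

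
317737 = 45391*7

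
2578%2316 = 262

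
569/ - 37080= - 1 + 36511/37080   =  - 0.02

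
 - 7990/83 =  - 97 + 61/83= -  96.27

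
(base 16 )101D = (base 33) 3Q0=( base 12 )2479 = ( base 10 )4125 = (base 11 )3110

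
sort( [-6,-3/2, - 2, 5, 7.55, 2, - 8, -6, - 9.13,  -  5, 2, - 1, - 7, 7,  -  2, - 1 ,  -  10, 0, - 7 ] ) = [- 10,-9.13, - 8, - 7 ,-7,-6,- 6, - 5, - 2, - 2, - 3/2,  -  1, - 1,0 , 2, 2 , 5, 7, 7.55 ]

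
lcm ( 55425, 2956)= 221700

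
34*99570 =3385380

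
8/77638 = 4/38819 = 0.00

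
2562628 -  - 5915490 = 8478118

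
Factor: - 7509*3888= -2^4 * 3^6*2503^1=-29194992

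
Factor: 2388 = 2^2*3^1*199^1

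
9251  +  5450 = 14701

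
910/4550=1/5= 0.20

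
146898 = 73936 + 72962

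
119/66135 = 119/66135 = 0.00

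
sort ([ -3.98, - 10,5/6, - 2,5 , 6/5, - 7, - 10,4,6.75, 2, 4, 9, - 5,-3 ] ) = [-10,  -  10,-7, - 5 , - 3.98,-3,  -  2  ,  5/6,6/5,2,  4, 4 , 5,6.75, 9]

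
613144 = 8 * 76643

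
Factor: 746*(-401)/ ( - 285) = 299146/285 = 2^1 * 3^( - 1 )*5^ ( - 1 )*19^( - 1 )*373^1*401^1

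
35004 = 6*5834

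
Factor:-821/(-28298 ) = 2^( - 1 )*821^1 * 14149^(-1 ) 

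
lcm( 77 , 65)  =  5005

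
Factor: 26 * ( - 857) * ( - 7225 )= 2^1*5^2*13^1*17^2*857^1 = 160987450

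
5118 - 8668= - 3550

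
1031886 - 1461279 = - 429393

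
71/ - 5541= - 71/5541 = - 0.01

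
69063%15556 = 6839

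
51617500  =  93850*550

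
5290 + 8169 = 13459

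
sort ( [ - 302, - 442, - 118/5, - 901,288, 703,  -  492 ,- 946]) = [ - 946, - 901, - 492 , - 442, - 302, - 118/5,288, 703 ] 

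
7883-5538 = 2345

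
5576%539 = 186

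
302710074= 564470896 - 261760822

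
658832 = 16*41177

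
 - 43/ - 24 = 43/24 = 1.79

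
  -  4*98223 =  -392892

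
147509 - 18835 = 128674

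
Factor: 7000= 2^3*5^3 * 7^1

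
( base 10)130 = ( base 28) 4i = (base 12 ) AA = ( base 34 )3s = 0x82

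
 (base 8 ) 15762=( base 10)7154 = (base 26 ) AF4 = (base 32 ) 6vi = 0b1101111110010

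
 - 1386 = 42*(  -  33) 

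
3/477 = 1/159 = 0.01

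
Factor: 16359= 3^1*7^1 * 19^1*41^1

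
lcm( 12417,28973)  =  86919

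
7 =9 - 2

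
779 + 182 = 961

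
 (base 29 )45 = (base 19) 67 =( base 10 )121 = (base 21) 5G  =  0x79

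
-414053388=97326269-511379657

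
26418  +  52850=79268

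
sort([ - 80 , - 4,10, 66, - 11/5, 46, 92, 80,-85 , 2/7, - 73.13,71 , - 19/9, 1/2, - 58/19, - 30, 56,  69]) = [ - 85, - 80, - 73.13, - 30 , - 4, - 58/19, - 11/5, - 19/9, 2/7,1/2, 10, 46,56,66,69,71, 80 , 92]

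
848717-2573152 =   -  1724435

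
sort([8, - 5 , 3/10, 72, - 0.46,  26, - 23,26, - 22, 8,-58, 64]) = [- 58, - 23, - 22 , - 5,- 0.46, 3/10, 8,8, 26,26,64,72]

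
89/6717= 89/6717 = 0.01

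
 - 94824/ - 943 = 100 + 524/943 = 100.56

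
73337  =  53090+20247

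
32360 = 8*4045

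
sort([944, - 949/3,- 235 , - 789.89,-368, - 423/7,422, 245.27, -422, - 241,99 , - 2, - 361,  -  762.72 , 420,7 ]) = [ - 789.89,-762.72,-422, - 368, - 361,  -  949/3 , - 241, - 235 , - 423/7  , - 2, 7 , 99,245.27  ,  420,422,944 ]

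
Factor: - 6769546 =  - 2^1*7^2 * 67^1*1031^1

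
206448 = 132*1564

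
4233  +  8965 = 13198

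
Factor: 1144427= 19^1*29^1 *31^1 * 67^1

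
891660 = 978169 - 86509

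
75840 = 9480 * 8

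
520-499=21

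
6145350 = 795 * 7730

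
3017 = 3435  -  418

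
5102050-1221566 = 3880484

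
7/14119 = 1/2017 = 0.00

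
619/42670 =619/42670 =0.01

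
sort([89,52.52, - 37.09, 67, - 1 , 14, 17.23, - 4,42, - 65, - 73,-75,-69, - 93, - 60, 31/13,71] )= [ - 93, - 75, - 73, - 69, - 65, - 60, - 37.09, - 4, - 1, 31/13,  14, 17.23 , 42,52.52, 67,  71,89] 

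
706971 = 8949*79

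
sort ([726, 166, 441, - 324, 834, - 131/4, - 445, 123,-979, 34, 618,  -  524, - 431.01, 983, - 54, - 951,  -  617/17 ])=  [ - 979,-951,  -  524, - 445, - 431.01, - 324, - 54, - 617/17, - 131/4, 34, 123, 166,  441,618, 726, 834, 983]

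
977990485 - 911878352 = 66112133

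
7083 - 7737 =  - 654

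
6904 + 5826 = 12730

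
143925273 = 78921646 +65003627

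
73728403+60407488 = 134135891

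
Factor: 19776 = 2^6*3^1 * 103^1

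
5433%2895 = 2538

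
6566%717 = 113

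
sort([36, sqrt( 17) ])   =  [ sqrt( 17 ), 36]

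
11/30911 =11/30911 = 0.00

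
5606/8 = 700+3/4 = 700.75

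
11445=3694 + 7751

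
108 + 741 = 849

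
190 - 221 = -31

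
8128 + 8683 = 16811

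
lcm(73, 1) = 73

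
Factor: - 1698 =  - 2^1 * 3^1*283^1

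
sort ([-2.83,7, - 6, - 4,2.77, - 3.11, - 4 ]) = [ -6 ,-4,  -  4 , - 3.11, - 2.83 , 2.77,7 ] 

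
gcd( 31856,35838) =3982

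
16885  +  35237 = 52122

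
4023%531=306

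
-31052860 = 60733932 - 91786792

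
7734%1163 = 756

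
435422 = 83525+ 351897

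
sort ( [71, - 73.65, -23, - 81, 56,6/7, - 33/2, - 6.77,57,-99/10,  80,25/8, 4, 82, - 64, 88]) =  [ - 81,-73.65, - 64, - 23, - 33/2,-99/10,-6.77, 6/7, 25/8,  4,56, 57,71, 80,82, 88]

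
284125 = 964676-680551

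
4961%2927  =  2034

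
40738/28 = 20369/14  =  1454.93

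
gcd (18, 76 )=2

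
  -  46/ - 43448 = 23/21724 = 0.00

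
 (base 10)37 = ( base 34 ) 13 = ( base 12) 31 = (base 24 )1d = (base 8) 45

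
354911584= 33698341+321213243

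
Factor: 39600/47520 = 5/6= 2^(  -  1)*3^(  -  1)*5^1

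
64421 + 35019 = 99440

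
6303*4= 25212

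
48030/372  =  8005/62 =129.11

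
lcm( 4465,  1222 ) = 116090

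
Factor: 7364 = 2^2 * 7^1*263^1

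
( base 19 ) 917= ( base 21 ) 78K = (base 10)3275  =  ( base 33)308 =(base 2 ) 110011001011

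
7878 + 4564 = 12442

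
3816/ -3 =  - 1272 +0/1=- 1272.00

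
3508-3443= 65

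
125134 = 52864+72270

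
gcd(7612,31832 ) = 692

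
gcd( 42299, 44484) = 1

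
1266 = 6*211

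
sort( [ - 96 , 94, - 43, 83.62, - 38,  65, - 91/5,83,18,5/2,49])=[ - 96,  -  43, - 38,-91/5,5/2 , 18,49 , 65, 83,83.62,  94]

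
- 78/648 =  - 1 + 95/108 = - 0.12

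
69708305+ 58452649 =128160954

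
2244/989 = 2244/989 = 2.27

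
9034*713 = 6441242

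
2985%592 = 25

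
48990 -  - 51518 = 100508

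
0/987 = 0 = 0.00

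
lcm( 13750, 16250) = 178750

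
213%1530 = 213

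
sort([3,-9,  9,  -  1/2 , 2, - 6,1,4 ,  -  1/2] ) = [-9,-6,  -  1/2,-1/2,1, 2,  3,4,9 ]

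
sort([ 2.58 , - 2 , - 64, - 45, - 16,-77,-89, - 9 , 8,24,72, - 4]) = [-89, - 77,  -  64, - 45,-16, - 9,- 4 , - 2,  2.58,8, 24, 72]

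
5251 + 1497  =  6748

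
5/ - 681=-1 + 676/681 = - 0.01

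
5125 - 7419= - 2294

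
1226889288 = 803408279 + 423481009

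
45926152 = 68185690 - 22259538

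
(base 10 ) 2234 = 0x8BA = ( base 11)1751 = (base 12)1362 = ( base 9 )3052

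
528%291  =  237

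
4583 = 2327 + 2256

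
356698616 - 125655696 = 231042920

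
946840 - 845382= 101458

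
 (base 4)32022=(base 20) 256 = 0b1110001010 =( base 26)18M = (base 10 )906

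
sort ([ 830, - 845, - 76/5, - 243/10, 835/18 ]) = [ - 845,-243/10, - 76/5, 835/18, 830]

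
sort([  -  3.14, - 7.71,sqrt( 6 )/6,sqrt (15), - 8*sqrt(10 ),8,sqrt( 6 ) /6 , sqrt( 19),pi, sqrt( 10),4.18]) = [ - 8*sqrt( 10), - 7.71, - 3.14, sqrt( 6 ) /6,sqrt( 6)/6,pi,sqrt(10) , sqrt(15),  4.18, sqrt( 19 ),8]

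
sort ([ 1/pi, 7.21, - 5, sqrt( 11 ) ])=[  -  5, 1/pi, sqrt( 11 ), 7.21]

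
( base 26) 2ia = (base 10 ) 1830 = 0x726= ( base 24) 346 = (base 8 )3446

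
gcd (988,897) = 13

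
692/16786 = 346/8393 = 0.04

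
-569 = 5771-6340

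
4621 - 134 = 4487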